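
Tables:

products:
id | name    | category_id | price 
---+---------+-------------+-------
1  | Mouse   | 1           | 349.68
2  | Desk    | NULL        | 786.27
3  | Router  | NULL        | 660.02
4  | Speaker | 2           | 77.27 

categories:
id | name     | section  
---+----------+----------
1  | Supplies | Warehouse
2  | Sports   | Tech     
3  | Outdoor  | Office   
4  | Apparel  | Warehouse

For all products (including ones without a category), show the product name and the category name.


LEFT JOIN keeps every row from products (the left table); where category_id has no match in categories, the category columns become NULL. Walk through each product:
  - product 1 (Mouse): category_id=1 -> matches Supplies
  - product 2 (Desk): category_id=NULL, no match -> kept with NULL
  - product 3 (Router): category_id=NULL, no match -> kept with NULL
  - product 4 (Speaker): category_id=2 -> matches Sports
All 4 rows appear; 2 have NULL category.

SQL:
SELECT a.name, b.name AS category
FROM products a
LEFT JOIN categories b ON a.category_id = b.id

Result:
name    | category
--------+---------
Mouse   | Supplies
Desk    | NULL    
Router  | NULL    
Speaker | Sports  


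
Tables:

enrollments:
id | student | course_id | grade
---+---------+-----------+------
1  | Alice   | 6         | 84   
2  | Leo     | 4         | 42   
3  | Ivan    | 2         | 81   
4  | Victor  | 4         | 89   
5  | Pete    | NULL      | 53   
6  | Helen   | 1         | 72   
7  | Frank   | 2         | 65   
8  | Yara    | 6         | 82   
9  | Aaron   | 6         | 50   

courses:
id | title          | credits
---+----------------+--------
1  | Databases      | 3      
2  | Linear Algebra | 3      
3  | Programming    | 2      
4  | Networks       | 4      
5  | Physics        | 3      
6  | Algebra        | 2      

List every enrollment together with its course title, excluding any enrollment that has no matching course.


INNER JOIN keeps only enrollments rows whose course_id matches an id in courses. Walk through each enrollment:
  - enrollment 1 (Alice): course_id=6 -> matches Algebra
  - enrollment 2 (Leo): course_id=4 -> matches Networks
  - enrollment 3 (Ivan): course_id=2 -> matches Linear Algebra
  - enrollment 4 (Victor): course_id=4 -> matches Networks
  - enrollment 5 (Pete): course_id=NULL, no match -> dropped
  - enrollment 6 (Helen): course_id=1 -> matches Databases
  - enrollment 7 (Frank): course_id=2 -> matches Linear Algebra
  - enrollment 8 (Yara): course_id=6 -> matches Algebra
  - enrollment 9 (Aaron): course_id=6 -> matches Algebra
So 1 of 9 rows is dropped.

SQL:
SELECT a.student, b.title AS course
FROM enrollments a
INNER JOIN courses b ON a.course_id = b.id

Result:
student | course        
--------+---------------
Alice   | Algebra       
Leo     | Networks      
Ivan    | Linear Algebra
Victor  | Networks      
Helen   | Databases     
Frank   | Linear Algebra
Yara    | Algebra       
Aaron   | Algebra       


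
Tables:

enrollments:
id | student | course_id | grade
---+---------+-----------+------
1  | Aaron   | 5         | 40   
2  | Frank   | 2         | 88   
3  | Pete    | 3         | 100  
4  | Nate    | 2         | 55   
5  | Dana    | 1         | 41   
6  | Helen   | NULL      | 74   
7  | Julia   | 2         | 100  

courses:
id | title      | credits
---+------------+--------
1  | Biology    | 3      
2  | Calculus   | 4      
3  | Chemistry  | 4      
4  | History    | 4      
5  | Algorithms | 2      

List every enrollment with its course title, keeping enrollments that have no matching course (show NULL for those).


LEFT JOIN keeps every row from enrollments (the left table); where course_id has no match in courses, the course columns become NULL. Walk through each enrollment:
  - enrollment 1 (Aaron): course_id=5 -> matches Algorithms
  - enrollment 2 (Frank): course_id=2 -> matches Calculus
  - enrollment 3 (Pete): course_id=3 -> matches Chemistry
  - enrollment 4 (Nate): course_id=2 -> matches Calculus
  - enrollment 5 (Dana): course_id=1 -> matches Biology
  - enrollment 6 (Helen): course_id=NULL, no match -> kept with NULL
  - enrollment 7 (Julia): course_id=2 -> matches Calculus
All 7 rows appear; 1 has NULL course.

SQL:
SELECT a.student, b.title AS course
FROM enrollments a
LEFT JOIN courses b ON a.course_id = b.id

Result:
student | course    
--------+-----------
Aaron   | Algorithms
Frank   | Calculus  
Pete    | Chemistry 
Nate    | Calculus  
Dana    | Biology   
Helen   | NULL      
Julia   | Calculus  


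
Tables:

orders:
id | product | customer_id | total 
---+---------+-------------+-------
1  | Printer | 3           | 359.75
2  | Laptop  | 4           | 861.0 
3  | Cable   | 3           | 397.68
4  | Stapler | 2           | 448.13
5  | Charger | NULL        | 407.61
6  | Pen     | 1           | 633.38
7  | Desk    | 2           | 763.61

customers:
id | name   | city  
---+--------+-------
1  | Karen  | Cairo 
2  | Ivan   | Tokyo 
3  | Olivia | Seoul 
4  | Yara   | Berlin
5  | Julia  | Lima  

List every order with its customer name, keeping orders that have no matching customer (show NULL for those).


LEFT JOIN keeps every row from orders (the left table); where customer_id has no match in customers, the customer columns become NULL. Walk through each order:
  - order 1 (Printer): customer_id=3 -> matches Olivia
  - order 2 (Laptop): customer_id=4 -> matches Yara
  - order 3 (Cable): customer_id=3 -> matches Olivia
  - order 4 (Stapler): customer_id=2 -> matches Ivan
  - order 5 (Charger): customer_id=NULL, no match -> kept with NULL
  - order 6 (Pen): customer_id=1 -> matches Karen
  - order 7 (Desk): customer_id=2 -> matches Ivan
All 7 rows appear; 1 has NULL customer.

SQL:
SELECT a.product, b.name AS customer
FROM orders a
LEFT JOIN customers b ON a.customer_id = b.id

Result:
product | customer
--------+---------
Printer | Olivia  
Laptop  | Yara    
Cable   | Olivia  
Stapler | Ivan    
Charger | NULL    
Pen     | Karen   
Desk    | Ivan    


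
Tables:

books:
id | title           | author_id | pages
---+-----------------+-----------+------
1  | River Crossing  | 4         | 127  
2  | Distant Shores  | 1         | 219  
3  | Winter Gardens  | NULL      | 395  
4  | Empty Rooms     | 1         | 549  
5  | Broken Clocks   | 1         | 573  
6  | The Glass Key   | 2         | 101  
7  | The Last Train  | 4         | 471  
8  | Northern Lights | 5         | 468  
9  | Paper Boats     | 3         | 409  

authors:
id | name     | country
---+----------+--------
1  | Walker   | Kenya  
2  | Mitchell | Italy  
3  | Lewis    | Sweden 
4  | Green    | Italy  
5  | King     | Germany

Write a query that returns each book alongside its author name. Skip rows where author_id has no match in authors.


INNER JOIN keeps only books rows whose author_id matches an id in authors. Walk through each book:
  - book 1 (River Crossing): author_id=4 -> matches Green
  - book 2 (Distant Shores): author_id=1 -> matches Walker
  - book 3 (Winter Gardens): author_id=NULL, no match -> dropped
  - book 4 (Empty Rooms): author_id=1 -> matches Walker
  - book 5 (Broken Clocks): author_id=1 -> matches Walker
  - book 6 (The Glass Key): author_id=2 -> matches Mitchell
  - book 7 (The Last Train): author_id=4 -> matches Green
  - book 8 (Northern Lights): author_id=5 -> matches King
  - book 9 (Paper Boats): author_id=3 -> matches Lewis
So 1 of 9 rows is dropped.

SQL:
SELECT a.title, b.name AS author
FROM books a
INNER JOIN authors b ON a.author_id = b.id

Result:
title           | author  
----------------+---------
River Crossing  | Green   
Distant Shores  | Walker  
Empty Rooms     | Walker  
Broken Clocks   | Walker  
The Glass Key   | Mitchell
The Last Train  | Green   
Northern Lights | King    
Paper Boats     | Lewis   


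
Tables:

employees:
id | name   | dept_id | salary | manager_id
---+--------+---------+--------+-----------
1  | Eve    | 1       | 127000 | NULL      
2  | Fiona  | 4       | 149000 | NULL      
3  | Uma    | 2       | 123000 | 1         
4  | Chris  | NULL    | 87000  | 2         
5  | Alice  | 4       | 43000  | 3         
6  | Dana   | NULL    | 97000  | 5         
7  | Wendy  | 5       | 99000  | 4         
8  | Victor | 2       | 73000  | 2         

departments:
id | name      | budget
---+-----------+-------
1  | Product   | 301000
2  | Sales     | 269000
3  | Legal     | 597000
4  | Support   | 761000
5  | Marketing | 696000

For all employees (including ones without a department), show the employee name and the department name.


LEFT JOIN keeps every row from employees (the left table); where dept_id has no match in departments, the department columns become NULL. Walk through each employee:
  - employee 1 (Eve): dept_id=1 -> matches Product
  - employee 2 (Fiona): dept_id=4 -> matches Support
  - employee 3 (Uma): dept_id=2 -> matches Sales
  - employee 4 (Chris): dept_id=NULL, no match -> kept with NULL
  - employee 5 (Alice): dept_id=4 -> matches Support
  - employee 6 (Dana): dept_id=NULL, no match -> kept with NULL
  - employee 7 (Wendy): dept_id=5 -> matches Marketing
  - employee 8 (Victor): dept_id=2 -> matches Sales
All 8 rows appear; 2 have NULL department.

SQL:
SELECT a.name, b.name AS department
FROM employees a
LEFT JOIN departments b ON a.dept_id = b.id

Result:
name   | department
-------+-----------
Eve    | Product   
Fiona  | Support   
Uma    | Sales     
Chris  | NULL      
Alice  | Support   
Dana   | NULL      
Wendy  | Marketing 
Victor | Sales     


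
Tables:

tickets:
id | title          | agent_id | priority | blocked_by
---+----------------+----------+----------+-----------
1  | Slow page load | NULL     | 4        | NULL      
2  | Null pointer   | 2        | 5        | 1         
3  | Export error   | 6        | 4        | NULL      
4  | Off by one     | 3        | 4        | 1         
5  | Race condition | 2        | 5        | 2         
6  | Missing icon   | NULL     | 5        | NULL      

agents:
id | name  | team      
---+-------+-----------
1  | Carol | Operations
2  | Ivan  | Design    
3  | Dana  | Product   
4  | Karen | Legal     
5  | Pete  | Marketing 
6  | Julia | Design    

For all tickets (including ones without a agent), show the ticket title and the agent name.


LEFT JOIN keeps every row from tickets (the left table); where agent_id has no match in agents, the agent columns become NULL. Walk through each ticket:
  - ticket 1 (Slow page load): agent_id=NULL, no match -> kept with NULL
  - ticket 2 (Null pointer): agent_id=2 -> matches Ivan
  - ticket 3 (Export error): agent_id=6 -> matches Julia
  - ticket 4 (Off by one): agent_id=3 -> matches Dana
  - ticket 5 (Race condition): agent_id=2 -> matches Ivan
  - ticket 6 (Missing icon): agent_id=NULL, no match -> kept with NULL
All 6 rows appear; 2 have NULL agent.

SQL:
SELECT a.title, b.name AS agent
FROM tickets a
LEFT JOIN agents b ON a.agent_id = b.id

Result:
title          | agent
---------------+------
Slow page load | NULL 
Null pointer   | Ivan 
Export error   | Julia
Off by one     | Dana 
Race condition | Ivan 
Missing icon   | NULL 


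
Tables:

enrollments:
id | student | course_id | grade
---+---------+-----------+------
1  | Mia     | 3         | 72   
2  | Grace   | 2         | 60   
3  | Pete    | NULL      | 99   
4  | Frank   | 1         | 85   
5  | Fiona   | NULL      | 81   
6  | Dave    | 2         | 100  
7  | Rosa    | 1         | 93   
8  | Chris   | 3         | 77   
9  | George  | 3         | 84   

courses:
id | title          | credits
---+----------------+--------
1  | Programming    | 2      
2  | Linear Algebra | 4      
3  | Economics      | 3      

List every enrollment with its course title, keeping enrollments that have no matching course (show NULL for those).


LEFT JOIN keeps every row from enrollments (the left table); where course_id has no match in courses, the course columns become NULL. Walk through each enrollment:
  - enrollment 1 (Mia): course_id=3 -> matches Economics
  - enrollment 2 (Grace): course_id=2 -> matches Linear Algebra
  - enrollment 3 (Pete): course_id=NULL, no match -> kept with NULL
  - enrollment 4 (Frank): course_id=1 -> matches Programming
  - enrollment 5 (Fiona): course_id=NULL, no match -> kept with NULL
  - enrollment 6 (Dave): course_id=2 -> matches Linear Algebra
  - enrollment 7 (Rosa): course_id=1 -> matches Programming
  - enrollment 8 (Chris): course_id=3 -> matches Economics
  - enrollment 9 (George): course_id=3 -> matches Economics
All 9 rows appear; 2 have NULL course.

SQL:
SELECT a.student, b.title AS course
FROM enrollments a
LEFT JOIN courses b ON a.course_id = b.id

Result:
student | course        
--------+---------------
Mia     | Economics     
Grace   | Linear Algebra
Pete    | NULL          
Frank   | Programming   
Fiona   | NULL          
Dave    | Linear Algebra
Rosa    | Programming   
Chris   | Economics     
George  | Economics     


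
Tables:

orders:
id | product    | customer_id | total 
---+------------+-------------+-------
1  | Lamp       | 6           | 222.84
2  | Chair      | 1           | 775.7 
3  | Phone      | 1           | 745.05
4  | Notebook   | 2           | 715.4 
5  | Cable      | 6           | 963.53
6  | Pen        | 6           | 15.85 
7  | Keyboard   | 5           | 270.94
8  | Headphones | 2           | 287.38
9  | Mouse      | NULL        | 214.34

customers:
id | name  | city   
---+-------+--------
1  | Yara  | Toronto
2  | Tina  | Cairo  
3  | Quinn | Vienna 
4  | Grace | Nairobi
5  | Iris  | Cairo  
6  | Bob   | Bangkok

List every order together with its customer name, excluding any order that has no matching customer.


INNER JOIN keeps only orders rows whose customer_id matches an id in customers. Walk through each order:
  - order 1 (Lamp): customer_id=6 -> matches Bob
  - order 2 (Chair): customer_id=1 -> matches Yara
  - order 3 (Phone): customer_id=1 -> matches Yara
  - order 4 (Notebook): customer_id=2 -> matches Tina
  - order 5 (Cable): customer_id=6 -> matches Bob
  - order 6 (Pen): customer_id=6 -> matches Bob
  - order 7 (Keyboard): customer_id=5 -> matches Iris
  - order 8 (Headphones): customer_id=2 -> matches Tina
  - order 9 (Mouse): customer_id=NULL, no match -> dropped
So 1 of 9 rows is dropped.

SQL:
SELECT a.product, b.name AS customer
FROM orders a
INNER JOIN customers b ON a.customer_id = b.id

Result:
product    | customer
-----------+---------
Lamp       | Bob     
Chair      | Yara    
Phone      | Yara    
Notebook   | Tina    
Cable      | Bob     
Pen        | Bob     
Keyboard   | Iris    
Headphones | Tina    


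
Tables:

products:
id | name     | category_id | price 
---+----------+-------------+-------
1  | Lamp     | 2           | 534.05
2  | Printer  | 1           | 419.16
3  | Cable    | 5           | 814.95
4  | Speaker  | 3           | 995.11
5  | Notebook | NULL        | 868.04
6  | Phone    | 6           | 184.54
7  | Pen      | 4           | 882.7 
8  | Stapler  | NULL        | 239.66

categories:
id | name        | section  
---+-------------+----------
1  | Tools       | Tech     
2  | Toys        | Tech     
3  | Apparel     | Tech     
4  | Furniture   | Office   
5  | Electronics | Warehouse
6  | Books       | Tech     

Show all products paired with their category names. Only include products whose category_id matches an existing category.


INNER JOIN keeps only products rows whose category_id matches an id in categories. Walk through each product:
  - product 1 (Lamp): category_id=2 -> matches Toys
  - product 2 (Printer): category_id=1 -> matches Tools
  - product 3 (Cable): category_id=5 -> matches Electronics
  - product 4 (Speaker): category_id=3 -> matches Apparel
  - product 5 (Notebook): category_id=NULL, no match -> dropped
  - product 6 (Phone): category_id=6 -> matches Books
  - product 7 (Pen): category_id=4 -> matches Furniture
  - product 8 (Stapler): category_id=NULL, no match -> dropped
So 2 of 8 rows are dropped.

SQL:
SELECT a.name, b.name AS category
FROM products a
INNER JOIN categories b ON a.category_id = b.id

Result:
name    | category   
--------+------------
Lamp    | Toys       
Printer | Tools      
Cable   | Electronics
Speaker | Apparel    
Phone   | Books      
Pen     | Furniture  


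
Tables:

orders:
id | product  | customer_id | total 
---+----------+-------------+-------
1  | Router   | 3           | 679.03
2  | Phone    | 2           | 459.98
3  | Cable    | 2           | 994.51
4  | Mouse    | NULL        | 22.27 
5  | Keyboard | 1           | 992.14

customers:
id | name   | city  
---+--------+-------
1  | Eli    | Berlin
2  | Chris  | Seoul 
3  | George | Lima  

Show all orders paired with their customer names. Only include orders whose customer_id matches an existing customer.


INNER JOIN keeps only orders rows whose customer_id matches an id in customers. Walk through each order:
  - order 1 (Router): customer_id=3 -> matches George
  - order 2 (Phone): customer_id=2 -> matches Chris
  - order 3 (Cable): customer_id=2 -> matches Chris
  - order 4 (Mouse): customer_id=NULL, no match -> dropped
  - order 5 (Keyboard): customer_id=1 -> matches Eli
So 1 of 5 rows is dropped.

SQL:
SELECT a.product, b.name AS customer
FROM orders a
INNER JOIN customers b ON a.customer_id = b.id

Result:
product  | customer
---------+---------
Router   | George  
Phone    | Chris   
Cable    | Chris   
Keyboard | Eli     


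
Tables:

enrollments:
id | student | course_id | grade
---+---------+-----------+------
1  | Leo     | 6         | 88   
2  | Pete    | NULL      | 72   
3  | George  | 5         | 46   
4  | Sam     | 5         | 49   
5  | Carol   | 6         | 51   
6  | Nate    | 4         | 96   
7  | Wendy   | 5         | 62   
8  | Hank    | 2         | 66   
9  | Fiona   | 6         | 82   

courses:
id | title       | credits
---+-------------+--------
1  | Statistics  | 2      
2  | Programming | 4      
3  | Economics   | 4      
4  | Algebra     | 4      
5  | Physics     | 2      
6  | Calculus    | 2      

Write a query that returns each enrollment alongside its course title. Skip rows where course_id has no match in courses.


INNER JOIN keeps only enrollments rows whose course_id matches an id in courses. Walk through each enrollment:
  - enrollment 1 (Leo): course_id=6 -> matches Calculus
  - enrollment 2 (Pete): course_id=NULL, no match -> dropped
  - enrollment 3 (George): course_id=5 -> matches Physics
  - enrollment 4 (Sam): course_id=5 -> matches Physics
  - enrollment 5 (Carol): course_id=6 -> matches Calculus
  - enrollment 6 (Nate): course_id=4 -> matches Algebra
  - enrollment 7 (Wendy): course_id=5 -> matches Physics
  - enrollment 8 (Hank): course_id=2 -> matches Programming
  - enrollment 9 (Fiona): course_id=6 -> matches Calculus
So 1 of 9 rows is dropped.

SQL:
SELECT a.student, b.title AS course
FROM enrollments a
INNER JOIN courses b ON a.course_id = b.id

Result:
student | course     
--------+------------
Leo     | Calculus   
George  | Physics    
Sam     | Physics    
Carol   | Calculus   
Nate    | Algebra    
Wendy   | Physics    
Hank    | Programming
Fiona   | Calculus   


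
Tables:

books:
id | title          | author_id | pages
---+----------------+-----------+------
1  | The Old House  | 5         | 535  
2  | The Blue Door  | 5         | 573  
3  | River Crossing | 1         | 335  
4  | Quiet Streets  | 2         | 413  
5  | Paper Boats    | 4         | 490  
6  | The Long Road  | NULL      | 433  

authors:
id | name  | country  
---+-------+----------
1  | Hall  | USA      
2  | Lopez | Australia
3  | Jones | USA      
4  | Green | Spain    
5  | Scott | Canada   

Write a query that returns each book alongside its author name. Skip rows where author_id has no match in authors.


INNER JOIN keeps only books rows whose author_id matches an id in authors. Walk through each book:
  - book 1 (The Old House): author_id=5 -> matches Scott
  - book 2 (The Blue Door): author_id=5 -> matches Scott
  - book 3 (River Crossing): author_id=1 -> matches Hall
  - book 4 (Quiet Streets): author_id=2 -> matches Lopez
  - book 5 (Paper Boats): author_id=4 -> matches Green
  - book 6 (The Long Road): author_id=NULL, no match -> dropped
So 1 of 6 rows is dropped.

SQL:
SELECT a.title, b.name AS author
FROM books a
INNER JOIN authors b ON a.author_id = b.id

Result:
title          | author
---------------+-------
The Old House  | Scott 
The Blue Door  | Scott 
River Crossing | Hall  
Quiet Streets  | Lopez 
Paper Boats    | Green 


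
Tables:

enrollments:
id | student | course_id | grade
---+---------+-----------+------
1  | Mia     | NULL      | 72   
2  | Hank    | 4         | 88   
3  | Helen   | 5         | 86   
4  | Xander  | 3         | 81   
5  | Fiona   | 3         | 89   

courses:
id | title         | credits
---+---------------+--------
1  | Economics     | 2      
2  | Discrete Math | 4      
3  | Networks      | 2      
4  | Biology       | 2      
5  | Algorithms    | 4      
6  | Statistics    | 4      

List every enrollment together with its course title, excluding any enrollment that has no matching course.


INNER JOIN keeps only enrollments rows whose course_id matches an id in courses. Walk through each enrollment:
  - enrollment 1 (Mia): course_id=NULL, no match -> dropped
  - enrollment 2 (Hank): course_id=4 -> matches Biology
  - enrollment 3 (Helen): course_id=5 -> matches Algorithms
  - enrollment 4 (Xander): course_id=3 -> matches Networks
  - enrollment 5 (Fiona): course_id=3 -> matches Networks
So 1 of 5 rows is dropped.

SQL:
SELECT a.student, b.title AS course
FROM enrollments a
INNER JOIN courses b ON a.course_id = b.id

Result:
student | course    
--------+-----------
Hank    | Biology   
Helen   | Algorithms
Xander  | Networks  
Fiona   | Networks  


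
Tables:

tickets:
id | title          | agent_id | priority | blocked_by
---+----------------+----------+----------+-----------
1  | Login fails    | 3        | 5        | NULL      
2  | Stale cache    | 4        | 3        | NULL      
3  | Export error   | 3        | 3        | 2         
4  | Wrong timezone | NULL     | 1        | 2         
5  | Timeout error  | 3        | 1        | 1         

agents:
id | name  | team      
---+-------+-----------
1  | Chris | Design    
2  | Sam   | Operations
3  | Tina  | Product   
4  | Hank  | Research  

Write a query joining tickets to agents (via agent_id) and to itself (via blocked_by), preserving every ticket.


Two LEFT JOINs from the same base table tickets: one to agents via agent_id, one to tickets itself via blocked_by. Both are LEFT so every ticket is preserved.
Match against agents:
  - ticket 1 (Login fails): agent_id=3 -> matches Tina
  - ticket 2 (Stale cache): agent_id=4 -> matches Hank
  - ticket 3 (Export error): agent_id=3 -> matches Tina
  - ticket 4 (Wrong timezone): agent_id=NULL, no match -> kept with NULL
  - ticket 5 (Timeout error): agent_id=3 -> matches Tina
Match against tickets (self):
  - ticket 1 (Login fails): blocked_by=NULL -> NULL
  - ticket 2 (Stale cache): blocked_by=NULL -> NULL
  - ticket 3 (Export error): blocked_by=2 -> Stale cache
  - ticket 4 (Wrong timezone): blocked_by=2 -> Stale cache
  - ticket 5 (Timeout error): blocked_by=1 -> Login fails

SQL:
SELECT a.title, b.name AS agent, c.title AS blocked_by
FROM tickets a
LEFT JOIN agents b ON a.agent_id = b.id
LEFT JOIN tickets c ON a.blocked_by = c.id

Result:
title          | agent | blocked_by 
---------------+-------+------------
Login fails    | Tina  | NULL       
Stale cache    | Hank  | NULL       
Export error   | Tina  | Stale cache
Wrong timezone | NULL  | Stale cache
Timeout error  | Tina  | Login fails


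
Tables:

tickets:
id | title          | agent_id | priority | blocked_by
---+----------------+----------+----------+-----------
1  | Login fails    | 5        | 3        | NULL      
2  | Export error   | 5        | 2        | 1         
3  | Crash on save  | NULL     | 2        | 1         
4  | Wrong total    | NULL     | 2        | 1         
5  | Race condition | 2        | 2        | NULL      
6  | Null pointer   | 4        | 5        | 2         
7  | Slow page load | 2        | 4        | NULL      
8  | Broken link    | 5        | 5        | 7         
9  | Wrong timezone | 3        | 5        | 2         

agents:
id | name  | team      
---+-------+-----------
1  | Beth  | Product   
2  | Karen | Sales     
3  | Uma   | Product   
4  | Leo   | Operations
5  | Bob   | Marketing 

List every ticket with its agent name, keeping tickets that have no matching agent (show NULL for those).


LEFT JOIN keeps every row from tickets (the left table); where agent_id has no match in agents, the agent columns become NULL. Walk through each ticket:
  - ticket 1 (Login fails): agent_id=5 -> matches Bob
  - ticket 2 (Export error): agent_id=5 -> matches Bob
  - ticket 3 (Crash on save): agent_id=NULL, no match -> kept with NULL
  - ticket 4 (Wrong total): agent_id=NULL, no match -> kept with NULL
  - ticket 5 (Race condition): agent_id=2 -> matches Karen
  - ticket 6 (Null pointer): agent_id=4 -> matches Leo
  - ticket 7 (Slow page load): agent_id=2 -> matches Karen
  - ticket 8 (Broken link): agent_id=5 -> matches Bob
  - ticket 9 (Wrong timezone): agent_id=3 -> matches Uma
All 9 rows appear; 2 have NULL agent.

SQL:
SELECT a.title, b.name AS agent
FROM tickets a
LEFT JOIN agents b ON a.agent_id = b.id

Result:
title          | agent
---------------+------
Login fails    | Bob  
Export error   | Bob  
Crash on save  | NULL 
Wrong total    | NULL 
Race condition | Karen
Null pointer   | Leo  
Slow page load | Karen
Broken link    | Bob  
Wrong timezone | Uma  


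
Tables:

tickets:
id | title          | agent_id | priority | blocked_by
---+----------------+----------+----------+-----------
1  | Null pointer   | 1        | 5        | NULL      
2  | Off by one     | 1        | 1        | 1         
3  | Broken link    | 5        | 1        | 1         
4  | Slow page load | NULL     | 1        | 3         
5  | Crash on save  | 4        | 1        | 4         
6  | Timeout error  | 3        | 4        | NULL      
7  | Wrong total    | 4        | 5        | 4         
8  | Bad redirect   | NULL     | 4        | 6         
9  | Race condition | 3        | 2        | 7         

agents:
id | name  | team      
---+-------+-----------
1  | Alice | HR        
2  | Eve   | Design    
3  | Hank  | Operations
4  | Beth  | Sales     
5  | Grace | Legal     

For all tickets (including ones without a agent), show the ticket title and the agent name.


LEFT JOIN keeps every row from tickets (the left table); where agent_id has no match in agents, the agent columns become NULL. Walk through each ticket:
  - ticket 1 (Null pointer): agent_id=1 -> matches Alice
  - ticket 2 (Off by one): agent_id=1 -> matches Alice
  - ticket 3 (Broken link): agent_id=5 -> matches Grace
  - ticket 4 (Slow page load): agent_id=NULL, no match -> kept with NULL
  - ticket 5 (Crash on save): agent_id=4 -> matches Beth
  - ticket 6 (Timeout error): agent_id=3 -> matches Hank
  - ticket 7 (Wrong total): agent_id=4 -> matches Beth
  - ticket 8 (Bad redirect): agent_id=NULL, no match -> kept with NULL
  - ticket 9 (Race condition): agent_id=3 -> matches Hank
All 9 rows appear; 2 have NULL agent.

SQL:
SELECT a.title, b.name AS agent
FROM tickets a
LEFT JOIN agents b ON a.agent_id = b.id

Result:
title          | agent
---------------+------
Null pointer   | Alice
Off by one     | Alice
Broken link    | Grace
Slow page load | NULL 
Crash on save  | Beth 
Timeout error  | Hank 
Wrong total    | Beth 
Bad redirect   | NULL 
Race condition | Hank 


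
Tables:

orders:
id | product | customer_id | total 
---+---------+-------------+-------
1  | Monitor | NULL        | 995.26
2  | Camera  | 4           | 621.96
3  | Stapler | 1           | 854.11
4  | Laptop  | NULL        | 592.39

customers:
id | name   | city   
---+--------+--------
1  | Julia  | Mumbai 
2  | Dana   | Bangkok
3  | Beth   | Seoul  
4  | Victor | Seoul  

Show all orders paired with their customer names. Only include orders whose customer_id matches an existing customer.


INNER JOIN keeps only orders rows whose customer_id matches an id in customers. Walk through each order:
  - order 1 (Monitor): customer_id=NULL, no match -> dropped
  - order 2 (Camera): customer_id=4 -> matches Victor
  - order 3 (Stapler): customer_id=1 -> matches Julia
  - order 4 (Laptop): customer_id=NULL, no match -> dropped
So 2 of 4 rows are dropped.

SQL:
SELECT a.product, b.name AS customer
FROM orders a
INNER JOIN customers b ON a.customer_id = b.id

Result:
product | customer
--------+---------
Camera  | Victor  
Stapler | Julia   


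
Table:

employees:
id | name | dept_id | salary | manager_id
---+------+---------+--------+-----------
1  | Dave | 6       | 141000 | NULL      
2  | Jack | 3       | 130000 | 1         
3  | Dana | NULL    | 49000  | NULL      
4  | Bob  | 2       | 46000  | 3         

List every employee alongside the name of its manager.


This is a self-join: employees is joined to a second copy of itself, matching each row's manager_id to another row's id. Use LEFT JOIN so rows with manager_id=NULL are kept.
  - employee 1 (Dave): manager_id=NULL -> NULL
  - employee 2 (Jack): manager_id=1 -> Dave
  - employee 3 (Dana): manager_id=NULL -> NULL
  - employee 4 (Bob): manager_id=3 -> Dana

SQL:
SELECT a.name AS item, b.name AS manager
FROM employees a
LEFT JOIN employees b ON a.manager_id = b.id

Result:
item | manager
-----+--------
Dave | NULL   
Jack | Dave   
Dana | NULL   
Bob  | Dana   


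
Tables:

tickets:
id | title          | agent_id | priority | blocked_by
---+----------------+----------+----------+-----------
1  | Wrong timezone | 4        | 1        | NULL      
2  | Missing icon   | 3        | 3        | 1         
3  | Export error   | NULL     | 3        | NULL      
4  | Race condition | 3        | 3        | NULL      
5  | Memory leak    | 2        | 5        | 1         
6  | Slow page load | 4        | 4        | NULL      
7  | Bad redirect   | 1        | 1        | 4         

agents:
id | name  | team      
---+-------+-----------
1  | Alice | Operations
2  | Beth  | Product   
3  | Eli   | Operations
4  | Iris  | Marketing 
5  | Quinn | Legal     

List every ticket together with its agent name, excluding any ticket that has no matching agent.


INNER JOIN keeps only tickets rows whose agent_id matches an id in agents. Walk through each ticket:
  - ticket 1 (Wrong timezone): agent_id=4 -> matches Iris
  - ticket 2 (Missing icon): agent_id=3 -> matches Eli
  - ticket 3 (Export error): agent_id=NULL, no match -> dropped
  - ticket 4 (Race condition): agent_id=3 -> matches Eli
  - ticket 5 (Memory leak): agent_id=2 -> matches Beth
  - ticket 6 (Slow page load): agent_id=4 -> matches Iris
  - ticket 7 (Bad redirect): agent_id=1 -> matches Alice
So 1 of 7 rows is dropped.

SQL:
SELECT a.title, b.name AS agent
FROM tickets a
INNER JOIN agents b ON a.agent_id = b.id

Result:
title          | agent
---------------+------
Wrong timezone | Iris 
Missing icon   | Eli  
Race condition | Eli  
Memory leak    | Beth 
Slow page load | Iris 
Bad redirect   | Alice


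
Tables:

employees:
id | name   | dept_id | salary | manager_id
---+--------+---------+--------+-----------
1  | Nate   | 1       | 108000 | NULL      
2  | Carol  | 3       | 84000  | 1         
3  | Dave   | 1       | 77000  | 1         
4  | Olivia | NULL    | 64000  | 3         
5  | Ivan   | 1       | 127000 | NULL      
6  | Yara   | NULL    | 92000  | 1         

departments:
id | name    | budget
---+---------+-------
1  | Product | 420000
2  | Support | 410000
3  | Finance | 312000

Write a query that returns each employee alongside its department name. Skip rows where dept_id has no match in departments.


INNER JOIN keeps only employees rows whose dept_id matches an id in departments. Walk through each employee:
  - employee 1 (Nate): dept_id=1 -> matches Product
  - employee 2 (Carol): dept_id=3 -> matches Finance
  - employee 3 (Dave): dept_id=1 -> matches Product
  - employee 4 (Olivia): dept_id=NULL, no match -> dropped
  - employee 5 (Ivan): dept_id=1 -> matches Product
  - employee 6 (Yara): dept_id=NULL, no match -> dropped
So 2 of 6 rows are dropped.

SQL:
SELECT a.name, b.name AS department
FROM employees a
INNER JOIN departments b ON a.dept_id = b.id

Result:
name  | department
------+-----------
Nate  | Product   
Carol | Finance   
Dave  | Product   
Ivan  | Product   


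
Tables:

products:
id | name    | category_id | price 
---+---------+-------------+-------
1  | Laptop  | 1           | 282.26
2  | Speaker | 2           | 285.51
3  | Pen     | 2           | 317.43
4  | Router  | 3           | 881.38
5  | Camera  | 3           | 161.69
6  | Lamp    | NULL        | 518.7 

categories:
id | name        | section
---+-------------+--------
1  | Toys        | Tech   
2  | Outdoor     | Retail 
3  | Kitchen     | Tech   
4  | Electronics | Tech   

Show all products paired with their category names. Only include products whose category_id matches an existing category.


INNER JOIN keeps only products rows whose category_id matches an id in categories. Walk through each product:
  - product 1 (Laptop): category_id=1 -> matches Toys
  - product 2 (Speaker): category_id=2 -> matches Outdoor
  - product 3 (Pen): category_id=2 -> matches Outdoor
  - product 4 (Router): category_id=3 -> matches Kitchen
  - product 5 (Camera): category_id=3 -> matches Kitchen
  - product 6 (Lamp): category_id=NULL, no match -> dropped
So 1 of 6 rows is dropped.

SQL:
SELECT a.name, b.name AS category
FROM products a
INNER JOIN categories b ON a.category_id = b.id

Result:
name    | category
--------+---------
Laptop  | Toys    
Speaker | Outdoor 
Pen     | Outdoor 
Router  | Kitchen 
Camera  | Kitchen 


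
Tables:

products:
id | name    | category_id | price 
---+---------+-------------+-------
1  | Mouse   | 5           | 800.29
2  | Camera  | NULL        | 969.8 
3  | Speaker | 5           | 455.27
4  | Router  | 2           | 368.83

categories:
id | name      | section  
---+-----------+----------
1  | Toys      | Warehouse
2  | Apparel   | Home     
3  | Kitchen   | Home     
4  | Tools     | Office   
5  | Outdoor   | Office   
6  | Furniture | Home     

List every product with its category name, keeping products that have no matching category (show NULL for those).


LEFT JOIN keeps every row from products (the left table); where category_id has no match in categories, the category columns become NULL. Walk through each product:
  - product 1 (Mouse): category_id=5 -> matches Outdoor
  - product 2 (Camera): category_id=NULL, no match -> kept with NULL
  - product 3 (Speaker): category_id=5 -> matches Outdoor
  - product 4 (Router): category_id=2 -> matches Apparel
All 4 rows appear; 1 has NULL category.

SQL:
SELECT a.name, b.name AS category
FROM products a
LEFT JOIN categories b ON a.category_id = b.id

Result:
name    | category
--------+---------
Mouse   | Outdoor 
Camera  | NULL    
Speaker | Outdoor 
Router  | Apparel 


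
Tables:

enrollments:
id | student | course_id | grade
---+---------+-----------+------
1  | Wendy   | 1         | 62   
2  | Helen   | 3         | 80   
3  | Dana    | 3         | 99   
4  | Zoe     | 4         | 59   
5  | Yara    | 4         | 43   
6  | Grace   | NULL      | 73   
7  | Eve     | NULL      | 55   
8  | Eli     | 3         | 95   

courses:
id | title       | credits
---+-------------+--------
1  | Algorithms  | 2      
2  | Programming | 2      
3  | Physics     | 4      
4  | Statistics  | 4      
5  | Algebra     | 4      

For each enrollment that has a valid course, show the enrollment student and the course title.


INNER JOIN keeps only enrollments rows whose course_id matches an id in courses. Walk through each enrollment:
  - enrollment 1 (Wendy): course_id=1 -> matches Algorithms
  - enrollment 2 (Helen): course_id=3 -> matches Physics
  - enrollment 3 (Dana): course_id=3 -> matches Physics
  - enrollment 4 (Zoe): course_id=4 -> matches Statistics
  - enrollment 5 (Yara): course_id=4 -> matches Statistics
  - enrollment 6 (Grace): course_id=NULL, no match -> dropped
  - enrollment 7 (Eve): course_id=NULL, no match -> dropped
  - enrollment 8 (Eli): course_id=3 -> matches Physics
So 2 of 8 rows are dropped.

SQL:
SELECT a.student, b.title AS course
FROM enrollments a
INNER JOIN courses b ON a.course_id = b.id

Result:
student | course    
--------+-----------
Wendy   | Algorithms
Helen   | Physics   
Dana    | Physics   
Zoe     | Statistics
Yara    | Statistics
Eli     | Physics   


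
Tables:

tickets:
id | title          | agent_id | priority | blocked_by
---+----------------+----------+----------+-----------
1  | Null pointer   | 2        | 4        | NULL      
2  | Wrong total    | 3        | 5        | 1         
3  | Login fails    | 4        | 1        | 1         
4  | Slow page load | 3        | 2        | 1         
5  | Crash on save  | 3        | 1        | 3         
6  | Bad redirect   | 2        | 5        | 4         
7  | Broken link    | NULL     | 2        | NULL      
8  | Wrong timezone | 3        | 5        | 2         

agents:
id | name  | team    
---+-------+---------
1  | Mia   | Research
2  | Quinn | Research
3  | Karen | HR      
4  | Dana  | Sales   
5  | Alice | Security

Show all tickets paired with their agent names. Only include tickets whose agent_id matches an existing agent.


INNER JOIN keeps only tickets rows whose agent_id matches an id in agents. Walk through each ticket:
  - ticket 1 (Null pointer): agent_id=2 -> matches Quinn
  - ticket 2 (Wrong total): agent_id=3 -> matches Karen
  - ticket 3 (Login fails): agent_id=4 -> matches Dana
  - ticket 4 (Slow page load): agent_id=3 -> matches Karen
  - ticket 5 (Crash on save): agent_id=3 -> matches Karen
  - ticket 6 (Bad redirect): agent_id=2 -> matches Quinn
  - ticket 7 (Broken link): agent_id=NULL, no match -> dropped
  - ticket 8 (Wrong timezone): agent_id=3 -> matches Karen
So 1 of 8 rows is dropped.

SQL:
SELECT a.title, b.name AS agent
FROM tickets a
INNER JOIN agents b ON a.agent_id = b.id

Result:
title          | agent
---------------+------
Null pointer   | Quinn
Wrong total    | Karen
Login fails    | Dana 
Slow page load | Karen
Crash on save  | Karen
Bad redirect   | Quinn
Wrong timezone | Karen


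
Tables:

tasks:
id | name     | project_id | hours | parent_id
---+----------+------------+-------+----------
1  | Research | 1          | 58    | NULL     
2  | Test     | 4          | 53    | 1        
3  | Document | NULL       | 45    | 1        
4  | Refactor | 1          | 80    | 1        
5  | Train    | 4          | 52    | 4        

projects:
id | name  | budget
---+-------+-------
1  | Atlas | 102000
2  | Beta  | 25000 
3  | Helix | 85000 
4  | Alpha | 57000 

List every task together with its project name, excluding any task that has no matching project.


INNER JOIN keeps only tasks rows whose project_id matches an id in projects. Walk through each task:
  - task 1 (Research): project_id=1 -> matches Atlas
  - task 2 (Test): project_id=4 -> matches Alpha
  - task 3 (Document): project_id=NULL, no match -> dropped
  - task 4 (Refactor): project_id=1 -> matches Atlas
  - task 5 (Train): project_id=4 -> matches Alpha
So 1 of 5 rows is dropped.

SQL:
SELECT a.name, b.name AS project
FROM tasks a
INNER JOIN projects b ON a.project_id = b.id

Result:
name     | project
---------+--------
Research | Atlas  
Test     | Alpha  
Refactor | Atlas  
Train    | Alpha  


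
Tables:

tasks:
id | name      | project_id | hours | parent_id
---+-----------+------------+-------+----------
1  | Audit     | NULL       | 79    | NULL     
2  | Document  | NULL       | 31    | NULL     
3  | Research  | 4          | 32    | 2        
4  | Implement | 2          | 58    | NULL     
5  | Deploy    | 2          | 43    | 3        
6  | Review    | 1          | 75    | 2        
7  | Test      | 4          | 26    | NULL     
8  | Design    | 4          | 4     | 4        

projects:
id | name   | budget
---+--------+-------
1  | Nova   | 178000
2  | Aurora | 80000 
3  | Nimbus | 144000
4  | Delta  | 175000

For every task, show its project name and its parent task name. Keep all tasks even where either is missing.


Two LEFT JOINs from the same base table tasks: one to projects via project_id, one to tasks itself via parent_id. Both are LEFT so every task is preserved.
Match against projects:
  - task 1 (Audit): project_id=NULL, no match -> kept with NULL
  - task 2 (Document): project_id=NULL, no match -> kept with NULL
  - task 3 (Research): project_id=4 -> matches Delta
  - task 4 (Implement): project_id=2 -> matches Aurora
  - task 5 (Deploy): project_id=2 -> matches Aurora
  - task 6 (Review): project_id=1 -> matches Nova
  - task 7 (Test): project_id=4 -> matches Delta
  - task 8 (Design): project_id=4 -> matches Delta
Match against tasks (self):
  - task 1 (Audit): parent_id=NULL -> NULL
  - task 2 (Document): parent_id=NULL -> NULL
  - task 3 (Research): parent_id=2 -> Document
  - task 4 (Implement): parent_id=NULL -> NULL
  - task 5 (Deploy): parent_id=3 -> Research
  - task 6 (Review): parent_id=2 -> Document
  - task 7 (Test): parent_id=NULL -> NULL
  - task 8 (Design): parent_id=4 -> Implement

SQL:
SELECT a.name, b.name AS project, c.name AS parent
FROM tasks a
LEFT JOIN projects b ON a.project_id = b.id
LEFT JOIN tasks c ON a.parent_id = c.id

Result:
name      | project | parent   
----------+---------+----------
Audit     | NULL    | NULL     
Document  | NULL    | NULL     
Research  | Delta   | Document 
Implement | Aurora  | NULL     
Deploy    | Aurora  | Research 
Review    | Nova    | Document 
Test      | Delta   | NULL     
Design    | Delta   | Implement
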